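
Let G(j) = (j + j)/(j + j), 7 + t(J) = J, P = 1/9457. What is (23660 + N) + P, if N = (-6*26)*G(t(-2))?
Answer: 222277329/9457 ≈ 23504.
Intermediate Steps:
P = 1/9457 ≈ 0.00010574
t(J) = -7 + J
G(j) = 1 (G(j) = (2*j)/((2*j)) = (2*j)*(1/(2*j)) = 1)
N = -156 (N = -6*26*1 = -156*1 = -156)
(23660 + N) + P = (23660 - 156) + 1/9457 = 23504 + 1/9457 = 222277329/9457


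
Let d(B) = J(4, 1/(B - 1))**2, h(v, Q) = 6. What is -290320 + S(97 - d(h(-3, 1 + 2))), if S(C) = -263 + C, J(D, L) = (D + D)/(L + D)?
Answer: -128105926/441 ≈ -2.9049e+5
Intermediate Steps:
J(D, L) = 2*D/(D + L) (J(D, L) = (2*D)/(D + L) = 2*D/(D + L))
d(B) = 64/(4 + 1/(-1 + B))**2 (d(B) = (2*4/(4 + 1/(B - 1)))**2 = (2*4/(4 + 1/(-1 + B)))**2 = (8/(4 + 1/(-1 + B)))**2 = 64/(4 + 1/(-1 + B))**2)
-290320 + S(97 - d(h(-3, 1 + 2))) = -290320 + (-263 + (97 - 64*(-1 + 6)**2/(-3 + 4*6)**2)) = -290320 + (-263 + (97 - 64*5**2/(-3 + 24)**2)) = -290320 + (-263 + (97 - 64*25/21**2)) = -290320 + (-263 + (97 - 64*25/441)) = -290320 + (-263 + (97 - 1*1600/441)) = -290320 + (-263 + (97 - 1600/441)) = -290320 + (-263 + 41177/441) = -290320 - 74806/441 = -128105926/441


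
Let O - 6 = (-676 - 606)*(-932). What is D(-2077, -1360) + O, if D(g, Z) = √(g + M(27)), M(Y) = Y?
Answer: 1194830 + 5*I*√82 ≈ 1.1948e+6 + 45.277*I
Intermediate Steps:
D(g, Z) = √(27 + g) (D(g, Z) = √(g + 27) = √(27 + g))
O = 1194830 (O = 6 + (-676 - 606)*(-932) = 6 - 1282*(-932) = 6 + 1194824 = 1194830)
D(-2077, -1360) + O = √(27 - 2077) + 1194830 = √(-2050) + 1194830 = 5*I*√82 + 1194830 = 1194830 + 5*I*√82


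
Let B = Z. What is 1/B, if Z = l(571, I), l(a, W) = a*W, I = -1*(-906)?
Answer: 1/517326 ≈ 1.9330e-6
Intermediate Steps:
I = 906
l(a, W) = W*a
Z = 517326 (Z = 906*571 = 517326)
B = 517326
1/B = 1/517326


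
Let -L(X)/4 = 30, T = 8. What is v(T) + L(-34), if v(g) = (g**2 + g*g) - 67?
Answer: -59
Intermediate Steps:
L(X) = -120 (L(X) = -4*30 = -120)
v(g) = -67 + 2*g**2 (v(g) = (g**2 + g**2) - 67 = 2*g**2 - 67 = -67 + 2*g**2)
v(T) + L(-34) = (-67 + 2*8**2) - 120 = (-67 + 2*64) - 120 = (-67 + 128) - 120 = 61 - 120 = -59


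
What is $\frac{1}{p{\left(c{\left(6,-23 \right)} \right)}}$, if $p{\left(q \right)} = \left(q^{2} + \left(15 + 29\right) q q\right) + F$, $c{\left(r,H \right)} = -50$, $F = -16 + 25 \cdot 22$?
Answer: $\frac{1}{113034} \approx 8.8469 \cdot 10^{-6}$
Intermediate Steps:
$F = 534$ ($F = -16 + 550 = 534$)
$p{\left(q \right)} = 534 + 45 q^{2}$ ($p{\left(q \right)} = \left(q^{2} + \left(15 + 29\right) q q\right) + 534 = \left(q^{2} + 44 q q\right) + 534 = \left(q^{2} + 44 q^{2}\right) + 534 = 45 q^{2} + 534 = 534 + 45 q^{2}$)
$\frac{1}{p{\left(c{\left(6,-23 \right)} \right)}} = \frac{1}{534 + 45 \left(-50\right)^{2}} = \frac{1}{534 + 45 \cdot 2500} = \frac{1}{534 + 112500} = \frac{1}{113034}$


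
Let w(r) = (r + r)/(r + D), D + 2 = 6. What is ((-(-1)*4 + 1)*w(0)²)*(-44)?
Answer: 0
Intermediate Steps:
D = 4 (D = -2 + 6 = 4)
w(r) = 2*r/(4 + r) (w(r) = (r + r)/(r + 4) = (2*r)/(4 + r) = 2*r/(4 + r))
((-(-1)*4 + 1)*w(0)²)*(-44) = ((-(-1)*4 + 1)*(2*0/(4 + 0))²)*(-44) = ((-1*(-4) + 1)*(2*0/4)²)*(-44) = ((4 + 1)*(2*0*(¼))²)*(-44) = (5*0²)*(-44) = (5*0)*(-44) = 0*(-44) = 0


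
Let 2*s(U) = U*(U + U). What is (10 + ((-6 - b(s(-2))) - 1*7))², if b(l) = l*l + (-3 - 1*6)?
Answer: 100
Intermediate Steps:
s(U) = U² (s(U) = (U*(U + U))/2 = (U*(2*U))/2 = (2*U²)/2 = U²)
b(l) = -9 + l² (b(l) = l² + (-3 - 6) = l² - 9 = -9 + l²)
(10 + ((-6 - b(s(-2))) - 1*7))² = (10 + ((-6 - (-9 + ((-2)²)²)) - 1*7))² = (10 + ((-6 - (-9 + 4²)) - 7))² = (10 + ((-6 - (-9 + 16)) - 7))² = (10 + ((-6 - 1*7) - 7))² = (10 + ((-6 - 7) - 7))² = (10 + (-13 - 7))² = (10 - 20)² = (-10)² = 100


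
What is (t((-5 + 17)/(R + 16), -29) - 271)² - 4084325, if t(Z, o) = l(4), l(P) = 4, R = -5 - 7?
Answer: -4013036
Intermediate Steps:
R = -12
t(Z, o) = 4
(t((-5 + 17)/(R + 16), -29) - 271)² - 4084325 = (4 - 271)² - 4084325 = (-267)² - 4084325 = 71289 - 4084325 = -4013036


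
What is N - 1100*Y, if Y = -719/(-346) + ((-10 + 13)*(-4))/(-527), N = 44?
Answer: -206674226/91171 ≈ -2266.9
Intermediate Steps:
Y = 383065/182342 (Y = -719*(-1/346) + (3*(-4))*(-1/527) = 719/346 - 12*(-1/527) = 719/346 + 12/527 = 383065/182342 ≈ 2.1008)
N - 1100*Y = 44 - 1100*383065/182342 = 44 - 210685750/91171 = -206674226/91171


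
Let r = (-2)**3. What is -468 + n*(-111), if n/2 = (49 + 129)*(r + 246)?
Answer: -9405276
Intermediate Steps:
r = -8
n = 84728 (n = 2*((49 + 129)*(-8 + 246)) = 2*(178*238) = 2*42364 = 84728)
-468 + n*(-111) = -468 + 84728*(-111) = -468 - 9404808 = -9405276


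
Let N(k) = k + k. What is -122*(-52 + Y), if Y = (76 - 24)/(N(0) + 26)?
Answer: 6100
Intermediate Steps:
N(k) = 2*k
Y = 2 (Y = (76 - 24)/(2*0 + 26) = 52/(0 + 26) = 52/26 = 52*(1/26) = 2)
-122*(-52 + Y) = -122*(-52 + 2) = -122*(-50) = 6100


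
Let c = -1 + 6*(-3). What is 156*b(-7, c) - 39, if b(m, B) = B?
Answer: -3003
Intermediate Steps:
c = -19 (c = -1 - 18 = -19)
156*b(-7, c) - 39 = 156*(-19) - 39 = -2964 - 39 = -3003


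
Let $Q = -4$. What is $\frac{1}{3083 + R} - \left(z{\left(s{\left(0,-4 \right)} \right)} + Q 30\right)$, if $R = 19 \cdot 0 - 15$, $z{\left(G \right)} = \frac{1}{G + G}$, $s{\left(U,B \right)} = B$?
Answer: $\frac{737089}{6136} \approx 120.13$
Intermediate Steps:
$z{\left(G \right)} = \frac{1}{2 G}$
$R = -15$ ($R = 0 - 15 = -15$)
$\frac{1}{3083 + R} - \left(z{\left(s{\left(0,-4 \right)} \right)} + Q 30\right) = \frac{1}{3083 - 15} - \left(\frac{1}{2 \left(-4\right)} - 120\right) = \frac{1}{3068} - \left(\frac{1}{2} \left(- \frac{1}{4}\right) - 120\right) = \frac{1}{3068} - \left(- \frac{1}{8} - 120\right) = \frac{1}{3068} - - \frac{961}{8} = \frac{1}{3068} + \frac{961}{8} = \frac{737089}{6136}$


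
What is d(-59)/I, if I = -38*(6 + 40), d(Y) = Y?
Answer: 59/1748 ≈ 0.033753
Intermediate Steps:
I = -1748 (I = -38*46 = -1748)
d(-59)/I = -59/(-1748) = -59*(-1/1748) = 59/1748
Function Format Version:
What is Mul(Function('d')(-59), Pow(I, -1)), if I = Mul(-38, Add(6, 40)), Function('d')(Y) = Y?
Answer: Rational(59, 1748) ≈ 0.033753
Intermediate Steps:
I = -1748 (I = Mul(-38, 46) = -1748)
Mul(Function('d')(-59), Pow(I, -1)) = Mul(-59, Pow(-1748, -1)) = Mul(-59, Rational(-1, 1748)) = Rational(59, 1748)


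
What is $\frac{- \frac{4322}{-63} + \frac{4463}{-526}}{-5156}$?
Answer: $- \frac{1992203}{170859528} \approx -0.01166$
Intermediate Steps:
$\frac{- \frac{4322}{-63} + \frac{4463}{-526}}{-5156} = \left(\left(-4322\right) \left(- \frac{1}{63}\right) + 4463 \left(- \frac{1}{526}\right)\right) \left(- \frac{1}{5156}\right) = \left(\frac{4322}{63} - \frac{4463}{526}\right) \left(- \frac{1}{5156}\right) = \frac{1992203}{33138} \left(- \frac{1}{5156}\right) = - \frac{1992203}{170859528}$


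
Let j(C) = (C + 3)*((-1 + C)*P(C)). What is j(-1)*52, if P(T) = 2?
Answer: -416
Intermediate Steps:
j(C) = (-2 + 2*C)*(3 + C) (j(C) = (C + 3)*((-1 + C)*2) = (3 + C)*(-2 + 2*C) = (-2 + 2*C)*(3 + C))
j(-1)*52 = (-6 + 2*(-1)² + 4*(-1))*52 = (-6 + 2*1 - 4)*52 = (-6 + 2 - 4)*52 = -8*52 = -416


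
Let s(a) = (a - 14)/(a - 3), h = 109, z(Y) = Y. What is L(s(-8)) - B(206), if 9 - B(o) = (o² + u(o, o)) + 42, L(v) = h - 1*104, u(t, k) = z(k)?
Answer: 42680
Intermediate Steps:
s(a) = (-14 + a)/(-3 + a)
u(t, k) = k
L(v) = 5 (L(v) = 109 - 1*104 = 109 - 104 = 5)
B(o) = -33 - o - o² (B(o) = 9 - ((o² + o) + 42) = 9 - ((o + o²) + 42) = 9 - (42 + o + o²) = 9 + (-42 - o - o²) = -33 - o - o²)
L(s(-8)) - B(206) = 5 - (-33 - 1*206 - 1*206²) = 5 - (-33 - 206 - 1*42436) = 5 - (-33 - 206 - 42436) = 5 - 1*(-42675) = 5 + 42675 = 42680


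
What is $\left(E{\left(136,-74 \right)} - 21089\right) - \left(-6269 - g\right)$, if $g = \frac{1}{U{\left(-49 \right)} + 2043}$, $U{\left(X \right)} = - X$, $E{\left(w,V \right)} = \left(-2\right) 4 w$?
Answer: $- \frac{33279535}{2092} \approx -15908.0$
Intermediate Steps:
$E{\left(w,V \right)} = - 8 w$
$g = \frac{1}{2092}$ ($g = \frac{1}{\left(-1\right) \left(-49\right) + 2043} = \frac{1}{49 + 2043} = \frac{1}{2092} \approx 0.00047801$)
$\left(E{\left(136,-74 \right)} - 21089\right) - \left(-6269 - g\right) = \left(\left(-8\right) 136 - 21089\right) - \left(-6269 - \frac{1}{2092}\right) = \left(-1088 - 21089\right) - \left(-6269 - \frac{1}{2092}\right) = -22177 - - \frac{13114749}{2092} = -22177 + \frac{13114749}{2092} = - \frac{33279535}{2092}$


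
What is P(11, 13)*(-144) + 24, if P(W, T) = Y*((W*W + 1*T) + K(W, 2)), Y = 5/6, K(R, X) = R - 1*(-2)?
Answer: -17616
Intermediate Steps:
K(R, X) = 2 + R (K(R, X) = R + 2 = 2 + R)
Y = 5/6 (Y = 5*(1/6) = 5/6 ≈ 0.83333)
P(W, T) = 5/3 + 5*T/6 + 5*W/6 + 5*W**2/6 (P(W, T) = 5*((W*W + 1*T) + (2 + W))/6 = 5*((W**2 + T) + (2 + W))/6 = 5*((T + W**2) + (2 + W))/6 = 5*(2 + T + W + W**2)/6 = 5/3 + 5*T/6 + 5*W/6 + 5*W**2/6)
P(11, 13)*(-144) + 24 = (5/3 + (5/6)*13 + (5/6)*11 + (5/6)*11**2)*(-144) + 24 = (5/3 + 65/6 + 55/6 + (5/6)*121)*(-144) + 24 = (5/3 + 65/6 + 55/6 + 605/6)*(-144) + 24 = (245/2)*(-144) + 24 = -17640 + 24 = -17616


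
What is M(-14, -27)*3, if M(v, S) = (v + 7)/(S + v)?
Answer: 21/41 ≈ 0.51220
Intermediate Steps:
M(v, S) = (7 + v)/(S + v)
M(-14, -27)*3 = ((7 - 14)/(-27 - 14))*3 = (-7/(-41))*3 = -1/41*(-7)*3 = (7/41)*3 = 21/41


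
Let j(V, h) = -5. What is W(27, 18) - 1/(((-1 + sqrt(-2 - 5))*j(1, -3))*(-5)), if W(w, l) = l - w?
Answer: -1799/200 + I*sqrt(7)/200 ≈ -8.995 + 0.013229*I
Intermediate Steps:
W(27, 18) - 1/(((-1 + sqrt(-2 - 5))*j(1, -3))*(-5)) = (18 - 1*27) - 1/(((-1 + sqrt(-2 - 5))*(-5))*(-5)) = (18 - 27) - 1/(((-1 + sqrt(-7))*(-5))*(-5)) = -9 - 1/(((-1 + I*sqrt(7))*(-5))*(-5)) = -9 - 1/((5 - 5*I*sqrt(7))*(-5)) = -9 - 1/(-25 + 25*I*sqrt(7))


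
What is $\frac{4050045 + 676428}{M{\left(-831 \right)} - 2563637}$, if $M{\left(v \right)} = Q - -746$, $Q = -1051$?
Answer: $- \frac{4726473}{2563942} \approx -1.8434$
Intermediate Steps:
$M{\left(v \right)} = -305$ ($M{\left(v \right)} = -1051 - -746 = -1051 + 746 = -305$)
$\frac{4050045 + 676428}{M{\left(-831 \right)} - 2563637} = \frac{4050045 + 676428}{-305 - 2563637} = \frac{4726473}{-2563942} = 4726473 \left(- \frac{1}{2563942}\right) = - \frac{4726473}{2563942}$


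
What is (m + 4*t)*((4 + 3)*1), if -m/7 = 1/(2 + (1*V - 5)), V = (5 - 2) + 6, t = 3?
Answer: 455/6 ≈ 75.833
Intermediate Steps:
V = 9 (V = 3 + 6 = 9)
m = -7/6 (m = -7/(2 + (1*9 - 5)) = -7/(2 + (9 - 5)) = -7/(2 + 4) = -7/6 ≈ -1.1667)
(m + 4*t)*((4 + 3)*1) = (-7/6 + 4*3)*((4 + 3)*1) = (-7/6 + 12)*(7*1) = (65/6)*7 = 455/6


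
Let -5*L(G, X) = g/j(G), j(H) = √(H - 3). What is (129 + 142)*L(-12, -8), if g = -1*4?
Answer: -1084*I*√15/75 ≈ -55.978*I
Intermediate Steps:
j(H) = √(-3 + H)
g = -4
L(G, X) = 4/(5*√(-3 + G)) (L(G, X) = -(-4)/(5*(√(-3 + G))) = -(-4)/(5*√(-3 + G)) = 4/(5*√(-3 + G)))
(129 + 142)*L(-12, -8) = (129 + 142)*(4/(5*√(-3 - 12))) = 271*(4/(5*√(-15))) = 271*(4*(-I*√15/15)/5) = 271*(-4*I*√15/75) = -1084*I*√15/75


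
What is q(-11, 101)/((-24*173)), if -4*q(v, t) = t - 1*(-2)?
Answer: 103/16608 ≈ 0.0062018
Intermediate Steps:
q(v, t) = -½ - t/4 (q(v, t) = -(t - 1*(-2))/4 = -(t + 2)/4 = -(2 + t)/4 = -½ - t/4)
q(-11, 101)/((-24*173)) = (-½ - ¼*101)/((-24*173)) = (-½ - 101/4)/(-4152) = -103/4*(-1/4152) = 103/16608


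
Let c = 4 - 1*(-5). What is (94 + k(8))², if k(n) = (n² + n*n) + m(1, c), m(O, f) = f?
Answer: 53361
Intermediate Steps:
c = 9 (c = 4 + 5 = 9)
k(n) = 9 + 2*n² (k(n) = (n² + n*n) + 9 = (n² + n²) + 9 = 2*n² + 9 = 9 + 2*n²)
(94 + k(8))² = (94 + (9 + 2*8²))² = (94 + (9 + 2*64))² = (94 + (9 + 128))² = (94 + 137)² = 231² = 53361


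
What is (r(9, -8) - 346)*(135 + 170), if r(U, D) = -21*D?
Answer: -54290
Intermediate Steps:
(r(9, -8) - 346)*(135 + 170) = (-21*(-8) - 346)*(135 + 170) = (168 - 346)*305 = -178*305 = -54290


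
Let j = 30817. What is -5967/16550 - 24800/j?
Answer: -594325039/510021350 ≈ -1.1653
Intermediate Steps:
-5967/16550 - 24800/j = -5967/16550 - 24800/30817 = -594325039/510021350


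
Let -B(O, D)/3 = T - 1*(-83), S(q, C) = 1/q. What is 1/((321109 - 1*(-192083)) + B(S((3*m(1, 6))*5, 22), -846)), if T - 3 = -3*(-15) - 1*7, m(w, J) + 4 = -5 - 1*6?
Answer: 1/512820 ≈ 1.9500e-6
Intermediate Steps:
m(w, J) = -15 (m(w, J) = -4 + (-5 - 1*6) = -4 + (-5 - 6) = -4 - 11 = -15)
T = 41 (T = 3 + (-3*(-15) - 1*7) = 3 + (45 - 7) = 3 + 38 = 41)
B(O, D) = -372 (B(O, D) = -3*(41 - 1*(-83)) = -3*(41 + 83) = -3*124 = -372)
1/((321109 - 1*(-192083)) + B(S((3*m(1, 6))*5, 22), -846)) = 1/((321109 - 1*(-192083)) - 372) = 1/((321109 + 192083) - 372) = 1/(513192 - 372) = 1/512820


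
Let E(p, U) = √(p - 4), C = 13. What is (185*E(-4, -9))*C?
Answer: 4810*I*√2 ≈ 6802.4*I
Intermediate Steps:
E(p, U) = √(-4 + p)
(185*E(-4, -9))*C = (185*√(-4 - 4))*13 = (185*√(-8))*13 = (185*(2*I*√2))*13 = (370*I*√2)*13 = 4810*I*√2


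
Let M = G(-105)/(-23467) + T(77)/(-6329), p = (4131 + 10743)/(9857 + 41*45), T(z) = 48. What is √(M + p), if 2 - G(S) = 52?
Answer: 5*√38230138026304799267621/869005984193 ≈ 1.1250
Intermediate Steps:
G(S) = -50 (G(S) = 2 - 1*52 = 2 - 52 = -50)
p = 7437/5851 (p = 14874/(9857 + 1845) = 14874/11702 = 14874*(1/11702) = 7437/5851 ≈ 1.2711)
M = -809966/148522643 (M = -50/(-23467) + 48/(-6329) = -50*(-1/23467) + 48*(-1/6329) = 50/23467 - 48/6329 = -809966/148522643 ≈ -0.0054535)
√(M + p) = √(-809966/148522643 + 7437/5851) = √(1099823784925/869005984193) = 5*√38230138026304799267621/869005984193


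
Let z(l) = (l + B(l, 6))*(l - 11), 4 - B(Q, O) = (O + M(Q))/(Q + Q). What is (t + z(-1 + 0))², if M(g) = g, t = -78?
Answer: 20736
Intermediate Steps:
B(Q, O) = 4 - (O + Q)/(2*Q) (B(Q, O) = 4 - (O + Q)/(Q + Q) = 4 - (O + Q)/(2*Q))
z(l) = (-11 + l)*(l + (-6 + 7*l)/(2*l)) (z(l) = (l + (-1*6 + 7*l)/(2*l))*(l - 11) = (l + (-6 + 7*l)/(2*l))*(-11 + l) = (-11 + l)*(l + (-6 + 7*l)/(2*l)))
(t + z(-1 + 0))² = (-78 + (-83/2 + (-1 + 0)² + 33/(-1 + 0) - 15*(-1 + 0)/2))² = (-78 + (-83/2 + (-1)² + 33/(-1) - 15/2*(-1)))² = (-78 + (-83/2 + 1 + 33*(-1) + 15/2))² = (-78 + (-83/2 + 1 - 33 + 15/2))² = (-78 - 66)² = (-144)² = 20736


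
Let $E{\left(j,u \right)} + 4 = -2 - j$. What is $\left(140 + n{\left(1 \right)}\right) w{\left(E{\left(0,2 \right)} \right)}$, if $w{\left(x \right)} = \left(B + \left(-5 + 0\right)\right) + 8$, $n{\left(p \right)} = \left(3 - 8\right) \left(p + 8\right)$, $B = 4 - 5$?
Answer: $190$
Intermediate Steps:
$E{\left(j,u \right)} = -6 - j$ ($E{\left(j,u \right)} = -4 - \left(2 + j\right) = -6 - j$)
$B = -1$
$n{\left(p \right)} = -40 - 5 p$ ($n{\left(p \right)} = - 5 \left(8 + p\right) = -40 - 5 p$)
$w{\left(x \right)} = 2$ ($w{\left(x \right)} = \left(-1 + \left(-5 + 0\right)\right) + 8 = \left(-1 - 5\right) + 8 = -6 + 8 = 2$)
$\left(140 + n{\left(1 \right)}\right) w{\left(E{\left(0,2 \right)} \right)} = \left(140 - 45\right) 2 = 95 \cdot 2 = 190$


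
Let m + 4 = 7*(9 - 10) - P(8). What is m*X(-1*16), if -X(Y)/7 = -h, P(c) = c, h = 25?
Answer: -3325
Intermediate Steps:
X(Y) = 175 (X(Y) = -(-7)*25 = -7*(-25) = 175)
m = -19 (m = -4 + (7*(9 - 10) - 1*8) = -4 + (7*(-1) - 8) = -4 + (-7 - 8) = -4 - 15 = -19)
m*X(-1*16) = -19*175 = -3325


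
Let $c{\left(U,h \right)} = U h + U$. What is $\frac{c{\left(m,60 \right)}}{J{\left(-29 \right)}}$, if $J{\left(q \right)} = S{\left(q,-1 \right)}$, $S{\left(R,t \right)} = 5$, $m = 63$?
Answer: $\frac{3843}{5} \approx 768.6$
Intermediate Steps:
$J{\left(q \right)} = 5$
$c{\left(U,h \right)} = U + U h$
$\frac{c{\left(m,60 \right)}}{J{\left(-29 \right)}} = \frac{63 \left(1 + 60\right)}{5} = 63 \cdot 61 \cdot \frac{1}{5} = 3843 \cdot \frac{1}{5} = \frac{3843}{5}$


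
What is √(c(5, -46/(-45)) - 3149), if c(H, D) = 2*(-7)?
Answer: I*√3163 ≈ 56.241*I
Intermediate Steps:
c(H, D) = -14
√(c(5, -46/(-45)) - 3149) = √(-14 - 3149) = √(-3163) = I*√3163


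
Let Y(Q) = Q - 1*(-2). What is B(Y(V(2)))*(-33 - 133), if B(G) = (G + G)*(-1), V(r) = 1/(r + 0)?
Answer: 830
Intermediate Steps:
V(r) = 1/r
Y(Q) = 2 + Q (Y(Q) = Q + 2 = 2 + Q)
B(G) = -2*G (B(G) = (2*G)*(-1) = -2*G)
B(Y(V(2)))*(-33 - 133) = (-2*(2 + 1/2))*(-33 - 133) = -2*(2 + ½)*(-166) = -2*5/2*(-166) = -5*(-166) = 830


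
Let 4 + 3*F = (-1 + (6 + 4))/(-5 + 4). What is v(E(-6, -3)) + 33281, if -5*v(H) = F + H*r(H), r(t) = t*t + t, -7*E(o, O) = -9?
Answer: 171231316/5145 ≈ 33281.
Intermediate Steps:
F = -13/3 (F = -4/3 + ((-1 + (6 + 4))/(-5 + 4))/3 = -4/3 + ((-1 + 10)/(-1))/3 = -4/3 + (9*(-1))/3 = -4/3 + (1/3)*(-9) = -4/3 - 3 = -13/3 ≈ -4.3333)
E(o, O) = 9/7 (E(o, O) = -1/7*(-9) = 9/7)
r(t) = t + t**2 (r(t) = t**2 + t = t + t**2)
v(H) = 13/15 - H**2*(1 + H)/5 (v(H) = -(-13/3 + H*(H*(1 + H)))/5 = -(-13/3 + H**2*(1 + H))/5 = 13/15 - H**2*(1 + H)/5)
v(E(-6, -3)) + 33281 = (13/15 - (9/7)**2*(1 + 9/7)/5) + 33281 = (13/15 - 1/5*81/49*16/7) + 33281 = (13/15 - 1296/1715) + 33281 = 571/5145 + 33281 = 171231316/5145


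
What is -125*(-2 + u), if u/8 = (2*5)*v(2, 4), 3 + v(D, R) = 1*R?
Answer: -9750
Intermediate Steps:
v(D, R) = -3 + R (v(D, R) = -3 + 1*R = -3 + R)
u = 80 (u = 8*((2*5)*(-3 + 4)) = 8*(10*1) = 8*10 = 80)
-125*(-2 + u) = -125*(-2 + 80) = -125*78 = -9750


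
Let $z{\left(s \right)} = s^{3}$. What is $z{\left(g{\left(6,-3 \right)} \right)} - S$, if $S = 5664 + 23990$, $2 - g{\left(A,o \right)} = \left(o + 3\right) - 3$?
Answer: $-29529$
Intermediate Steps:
$g{\left(A,o \right)} = 2 - o$ ($g{\left(A,o \right)} = 2 - \left(\left(o + 3\right) - 3\right) = 2 - \left(\left(3 + o\right) - 3\right) = 2 - o$)
$S = 29654$
$z{\left(g{\left(6,-3 \right)} \right)} - S = \left(2 - -3\right)^{3} - 29654 = \left(2 + 3\right)^{3} - 29654 = 5^{3} - 29654 = 125 - 29654 = -29529$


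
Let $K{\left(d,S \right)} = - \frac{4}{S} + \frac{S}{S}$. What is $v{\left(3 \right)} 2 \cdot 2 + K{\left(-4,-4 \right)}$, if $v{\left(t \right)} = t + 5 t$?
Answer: $74$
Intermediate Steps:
$v{\left(t \right)} = 6 t$
$K{\left(d,S \right)} = 1 - \frac{4}{S}$ ($K{\left(d,S \right)} = - \frac{4}{S} + 1 = 1 - \frac{4}{S}$)
$v{\left(3 \right)} 2 \cdot 2 + K{\left(-4,-4 \right)} = 6 \cdot 3 \cdot 2 \cdot 2 + \frac{-4 - 4}{-4} = 18 \cdot 4 - -2 = 72 + 2 = 74$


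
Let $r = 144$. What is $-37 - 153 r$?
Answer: $-22069$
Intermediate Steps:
$-37 - 153 r = -37 - 22032 = -22069$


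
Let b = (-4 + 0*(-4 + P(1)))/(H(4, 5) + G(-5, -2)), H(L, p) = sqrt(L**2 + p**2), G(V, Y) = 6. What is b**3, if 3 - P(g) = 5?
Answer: -64/(6 + sqrt(41))**3 ≈ -0.033542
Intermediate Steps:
P(g) = -2 (P(g) = 3 - 1*5 = 3 - 5 = -2)
b = -4/(6 + sqrt(41)) (b = (-4 + 0*(-4 - 2))/(sqrt(4**2 + 5**2) + 6) = (-4 + 0*(-6))/(sqrt(16 + 25) + 6) = (-4 + 0)/(sqrt(41) + 6) = -4/(6 + sqrt(41)) ≈ -0.32250)
b**3 = (24/5 - 4*sqrt(41)/5)**3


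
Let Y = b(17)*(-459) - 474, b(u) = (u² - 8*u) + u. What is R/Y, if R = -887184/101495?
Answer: 36966/331990145 ≈ 0.00011135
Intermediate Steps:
R = -887184/101495 (R = -887184*1/101495 = -887184/101495 ≈ -8.7412)
b(u) = u² - 7*u
Y = -78504 (Y = (17*(-7 + 17))*(-459) - 474 = (17*10)*(-459) - 474 = 170*(-459) - 474 = -78030 - 474 = -78504)
R/Y = -887184/101495/(-78504) = -887184/101495*(-1/78504) = 36966/331990145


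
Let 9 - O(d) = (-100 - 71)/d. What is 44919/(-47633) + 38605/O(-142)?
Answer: 11350873639/2292597 ≈ 4951.1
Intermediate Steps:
O(d) = 9 + 171/d (O(d) = 9 - (-100 - 71)/d = 9 - (-171)/d = 9 + 171/d)
44919/(-47633) + 38605/O(-142) = 44919/(-47633) + 38605/(9 + 171/(-142)) = 44919*(-1/47633) + 38605/(9 + 171*(-1/142)) = -1953/2071 + 38605/(9 - 171/142) = -1953/2071 + 38605/(1107/142) = -1953/2071 + 38605*(142/1107) = -1953/2071 + 5481910/1107 = 11350873639/2292597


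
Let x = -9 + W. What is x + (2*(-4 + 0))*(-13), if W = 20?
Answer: 115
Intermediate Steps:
x = 11 (x = -9 + 20 = 11)
x + (2*(-4 + 0))*(-13) = 11 + (2*(-4 + 0))*(-13) = 11 + (2*(-4))*(-13) = 11 - 8*(-13) = 11 + 104 = 115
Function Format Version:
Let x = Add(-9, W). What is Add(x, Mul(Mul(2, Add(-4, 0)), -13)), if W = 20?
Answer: 115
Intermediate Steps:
x = 11 (x = Add(-9, 20) = 11)
Add(x, Mul(Mul(2, Add(-4, 0)), -13)) = Add(11, Mul(Mul(2, Add(-4, 0)), -13)) = Add(11, Mul(Mul(2, -4), -13)) = Add(11, Mul(-8, -13)) = Add(11, 104) = 115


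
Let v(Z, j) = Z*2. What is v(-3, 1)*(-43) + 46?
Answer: 304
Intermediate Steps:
v(Z, j) = 2*Z
v(-3, 1)*(-43) + 46 = (2*(-3))*(-43) + 46 = -6*(-43) + 46 = 258 + 46 = 304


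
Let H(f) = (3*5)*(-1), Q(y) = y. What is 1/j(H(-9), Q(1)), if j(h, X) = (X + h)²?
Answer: 1/196 ≈ 0.0051020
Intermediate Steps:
H(f) = -15 (H(f) = 15*(-1) = -15)
1/j(H(-9), Q(1)) = 1/((1 - 15)²) = 1/((-14)²) = 1/196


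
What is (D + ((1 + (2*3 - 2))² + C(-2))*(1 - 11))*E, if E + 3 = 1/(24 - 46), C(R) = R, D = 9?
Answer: 14807/22 ≈ 673.04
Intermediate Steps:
E = -67/22 (E = -3 + 1/(24 - 46) = -3 + 1/(-22) = -3 - 1/22 = -67/22 ≈ -3.0455)
(D + ((1 + (2*3 - 2))² + C(-2))*(1 - 11))*E = (9 + ((1 + (2*3 - 2))² - 2)*(1 - 11))*(-67/22) = (9 + ((1 + (6 - 2))² - 2)*(-10))*(-67/22) = (9 + ((1 + 4)² - 2)*(-10))*(-67/22) = (9 + (5² - 2)*(-10))*(-67/22) = (9 + (25 - 2)*(-10))*(-67/22) = (9 + 23*(-10))*(-67/22) = (9 - 230)*(-67/22) = -221*(-67/22) = 14807/22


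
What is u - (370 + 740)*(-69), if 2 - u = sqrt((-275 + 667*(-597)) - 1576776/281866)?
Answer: 76592 - I*sqrt(7914645724879790)/140933 ≈ 76592.0 - 631.25*I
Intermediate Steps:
u = 2 - I*sqrt(7914645724879790)/140933 (u = 2 - sqrt((-275 + 667*(-597)) - 1576776/281866) = 2 - sqrt((-275 - 398199) - 1576776*1/281866) = 2 - sqrt(-398474 - 788388/140933) = 2 - sqrt(-56158924630/140933) = 2 - I*sqrt(7914645724879790)/140933 ≈ 2.0 - 631.25*I)
u - (370 + 740)*(-69) = (2 - I*sqrt(7914645724879790)/140933) - (370 + 740)*(-69) = (2 - I*sqrt(7914645724879790)/140933) - 1110*(-69) = (2 - I*sqrt(7914645724879790)/140933) - 1*(-76590) = (2 - I*sqrt(7914645724879790)/140933) + 76590 = 76592 - I*sqrt(7914645724879790)/140933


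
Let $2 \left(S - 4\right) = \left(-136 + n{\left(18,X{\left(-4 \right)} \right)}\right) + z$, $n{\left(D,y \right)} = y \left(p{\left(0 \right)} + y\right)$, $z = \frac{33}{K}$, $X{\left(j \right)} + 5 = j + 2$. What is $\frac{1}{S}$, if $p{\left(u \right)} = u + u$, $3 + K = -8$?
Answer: $- \frac{1}{41} \approx -0.02439$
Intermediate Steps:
$K = -11$ ($K = -3 - 8 = -11$)
$p{\left(u \right)} = 2 u$
$X{\left(j \right)} = -3 + j$ ($X{\left(j \right)} = -5 + \left(j + 2\right) = -5 + \left(2 + j\right) = -3 + j$)
$z = -3$ ($z = \frac{33}{-11} = 33 \left(- \frac{1}{11}\right) = -3$)
$n{\left(D,y \right)} = y^{2}$ ($n{\left(D,y \right)} = y \left(2 \cdot 0 + y\right) = y \left(0 + y\right) = y y = y^{2}$)
$S = -41$ ($S = 4 + \frac{\left(-136 + \left(-3 - 4\right)^{2}\right) - 3}{2} = 4 + \frac{\left(-136 + \left(-7\right)^{2}\right) - 3}{2} = 4 + \frac{\left(-136 + 49\right) - 3}{2} = 4 + \frac{-87 - 3}{2} = 4 + \frac{1}{2} \left(-90\right) = 4 - 45 = -41$)
$\frac{1}{S} = \frac{1}{-41} = - \frac{1}{41}$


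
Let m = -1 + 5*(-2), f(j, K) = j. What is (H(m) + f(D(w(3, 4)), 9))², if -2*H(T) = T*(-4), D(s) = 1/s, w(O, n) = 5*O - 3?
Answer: 69169/144 ≈ 480.34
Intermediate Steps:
w(O, n) = -3 + 5*O
m = -11 (m = -1 - 10 = -11)
H(T) = 2*T (H(T) = -T*(-4)/2 = -(-2)*T = 2*T)
(H(m) + f(D(w(3, 4)), 9))² = (2*(-11) + 1/(-3 + 5*3))² = (-22 + 1/(-3 + 15))² = (-22 + 1/12)² = (-263/12)² = 69169/144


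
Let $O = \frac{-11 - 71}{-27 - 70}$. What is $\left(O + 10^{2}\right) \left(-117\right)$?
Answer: $- \frac{1144494}{97} \approx -11799.0$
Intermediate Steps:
$O = \frac{82}{97}$ ($O = - \frac{82}{-97} = \left(-82\right) \left(- \frac{1}{97}\right) = \frac{82}{97} \approx 0.84536$)
$\left(O + 10^{2}\right) \left(-117\right) = \left(\frac{82}{97} + 10^{2}\right) \left(-117\right) = \left(\frac{82}{97} + 100\right) \left(-117\right) = \frac{9782}{97} \left(-117\right) = - \frac{1144494}{97}$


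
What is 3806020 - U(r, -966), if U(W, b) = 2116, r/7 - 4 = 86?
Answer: 3803904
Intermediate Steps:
r = 630 (r = 28 + 7*86 = 28 + 602 = 630)
3806020 - U(r, -966) = 3806020 - 1*2116 = 3806020 - 2116 = 3803904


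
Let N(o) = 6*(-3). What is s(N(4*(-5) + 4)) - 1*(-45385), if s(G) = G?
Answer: 45367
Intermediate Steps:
N(o) = -18
s(N(4*(-5) + 4)) - 1*(-45385) = -18 - 1*(-45385) = -18 + 45385 = 45367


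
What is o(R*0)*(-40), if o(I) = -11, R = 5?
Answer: 440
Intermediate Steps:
o(R*0)*(-40) = -11*(-40) = 440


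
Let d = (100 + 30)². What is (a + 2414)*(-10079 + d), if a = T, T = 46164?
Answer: 331350538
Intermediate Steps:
d = 16900 (d = 130² = 16900)
a = 46164
(a + 2414)*(-10079 + d) = (46164 + 2414)*(-10079 + 16900) = 48578*6821 = 331350538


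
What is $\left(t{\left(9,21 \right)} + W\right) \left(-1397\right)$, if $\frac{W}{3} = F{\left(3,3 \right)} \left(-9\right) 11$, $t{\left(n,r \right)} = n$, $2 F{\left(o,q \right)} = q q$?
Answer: $\frac{3709035}{2} \approx 1.8545 \cdot 10^{6}$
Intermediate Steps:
$F{\left(o,q \right)} = \frac{q^{2}}{2}$ ($F{\left(o,q \right)} = \frac{q q}{2} = \frac{q^{2}}{2}$)
$W = - \frac{2673}{2}$ ($W = 3 \frac{3^{2}}{2} \left(-9\right) 11 = 3 \cdot \frac{1}{2} \cdot 9 \left(-9\right) 11 = 3 \cdot \frac{9}{2} \left(-9\right) 11 = 3 \left(\left(- \frac{81}{2}\right) 11\right) = 3 \left(- \frac{891}{2}\right) = - \frac{2673}{2} \approx -1336.5$)
$\left(t{\left(9,21 \right)} + W\right) \left(-1397\right) = \left(9 - \frac{2673}{2}\right) \left(-1397\right) = \left(- \frac{2655}{2}\right) \left(-1397\right) = \frac{3709035}{2}$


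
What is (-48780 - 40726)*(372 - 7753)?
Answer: 660643786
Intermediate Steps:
(-48780 - 40726)*(372 - 7753) = -89506*(-7381) = 660643786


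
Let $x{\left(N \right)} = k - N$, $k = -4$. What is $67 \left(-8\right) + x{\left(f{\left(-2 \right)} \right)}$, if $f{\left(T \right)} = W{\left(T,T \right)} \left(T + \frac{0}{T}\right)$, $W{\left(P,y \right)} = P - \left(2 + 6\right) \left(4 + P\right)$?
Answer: $-576$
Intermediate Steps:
$W{\left(P,y \right)} = -32 - 7 P$ ($W{\left(P,y \right)} = P - 8 \left(4 + P\right) = P - \left(32 + 8 P\right) = -32 - 7 P$)
$f{\left(T \right)} = T \left(-32 - 7 T\right)$ ($f{\left(T \right)} = \left(-32 - 7 T\right) \left(T + \frac{0}{T}\right) = \left(-32 - 7 T\right) \left(T + 0\right) = \left(-32 - 7 T\right) T = T \left(-32 - 7 T\right)$)
$x{\left(N \right)} = -4 - N$
$67 \left(-8\right) + x{\left(f{\left(-2 \right)} \right)} = 67 \left(-8\right) - \left(4 - - 2 \left(32 + 7 \left(-2\right)\right)\right) = -536 - \left(4 - - 2 \left(32 - 14\right)\right) = -536 - \left(4 - \left(-2\right) 18\right) = -536 - 40 = -576$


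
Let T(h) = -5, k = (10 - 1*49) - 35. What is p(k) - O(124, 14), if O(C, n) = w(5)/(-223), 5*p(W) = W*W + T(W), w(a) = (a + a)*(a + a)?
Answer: 1220533/1115 ≈ 1094.6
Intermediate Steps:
k = -74 (k = (10 - 49) - 35 = -39 - 35 = -74)
w(a) = 4*a² (w(a) = (2*a)*(2*a) = 4*a²)
p(W) = -1 + W²/5 (p(W) = (W*W - 5)/5 = (W² - 5)/5 = (-5 + W²)/5 = -1 + W²/5)
O(C, n) = -100/223 (O(C, n) = (4*5²)/(-223) = (4*25)*(-1/223) = 100*(-1/223) = -100/223)
p(k) - O(124, 14) = (-1 + (⅕)*(-74)²) - 1*(-100/223) = (-1 + (⅕)*5476) + 100/223 = (-1 + 5476/5) + 100/223 = 5471/5 + 100/223 = 1220533/1115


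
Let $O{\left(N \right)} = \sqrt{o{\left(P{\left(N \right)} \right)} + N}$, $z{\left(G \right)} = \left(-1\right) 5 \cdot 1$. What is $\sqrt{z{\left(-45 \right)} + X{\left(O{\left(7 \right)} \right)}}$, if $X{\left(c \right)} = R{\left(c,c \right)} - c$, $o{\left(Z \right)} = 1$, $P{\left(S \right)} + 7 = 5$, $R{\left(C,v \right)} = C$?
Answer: $i \sqrt{5} \approx 2.2361 i$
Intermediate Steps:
$P{\left(S \right)} = -2$ ($P{\left(S \right)} = -7 + 5 = -2$)
$z{\left(G \right)} = -5$ ($z{\left(G \right)} = \left(-5\right) 1 = -5$)
$O{\left(N \right)} = \sqrt{1 + N}$
$X{\left(c \right)} = 0$ ($X{\left(c \right)} = c - c = 0$)
$\sqrt{z{\left(-45 \right)} + X{\left(O{\left(7 \right)} \right)}} = \sqrt{-5 + 0} = \sqrt{-5} = i \sqrt{5}$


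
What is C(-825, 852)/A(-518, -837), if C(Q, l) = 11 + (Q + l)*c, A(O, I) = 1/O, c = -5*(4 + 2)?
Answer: 413882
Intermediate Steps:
c = -30 (c = -5*6 = -30)
C(Q, l) = 11 - 30*Q - 30*l (C(Q, l) = 11 + (Q + l)*(-30) = 11 + (-30*Q - 30*l) = 11 - 30*Q - 30*l)
C(-825, 852)/A(-518, -837) = (11 - 30*(-825) - 30*852)/(1/(-518)) = (11 + 24750 - 25560)/(-1/518) = -799*(-518) = 413882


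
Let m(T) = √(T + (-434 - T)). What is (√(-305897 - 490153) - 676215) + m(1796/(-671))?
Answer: -676215 + I*√434 + 15*I*√3538 ≈ -6.7622e+5 + 913.05*I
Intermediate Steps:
m(T) = I*√434 (m(T) = √(-434) = I*√434)
(√(-305897 - 490153) - 676215) + m(1796/(-671)) = (√(-305897 - 490153) - 676215) + I*√434 = (√(-796050) - 676215) + I*√434 = (15*I*√3538 - 676215) + I*√434 = (-676215 + 15*I*√3538) + I*√434 = -676215 + I*√434 + 15*I*√3538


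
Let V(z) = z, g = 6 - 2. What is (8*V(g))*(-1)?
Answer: -32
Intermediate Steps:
g = 4
(8*V(g))*(-1) = (8*4)*(-1) = 32*(-1) = -32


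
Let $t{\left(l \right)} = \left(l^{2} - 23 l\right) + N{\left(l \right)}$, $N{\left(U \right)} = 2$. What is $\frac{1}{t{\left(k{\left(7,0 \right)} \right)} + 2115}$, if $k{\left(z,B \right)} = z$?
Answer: $\frac{1}{2005} \approx 0.00049875$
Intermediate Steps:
$t{\left(l \right)} = 2 + l^{2} - 23 l$ ($t{\left(l \right)} = \left(l^{2} - 23 l\right) + 2 = 2 + l^{2} - 23 l$)
$\frac{1}{t{\left(k{\left(7,0 \right)} \right)} + 2115} = \frac{1}{\left(2 + 7^{2} - 161\right) + 2115} = \frac{1}{\left(2 + 49 - 161\right) + 2115} = \frac{1}{-110 + 2115} = \frac{1}{2005}$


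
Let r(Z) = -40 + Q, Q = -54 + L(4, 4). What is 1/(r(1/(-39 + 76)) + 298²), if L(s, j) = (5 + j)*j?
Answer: 1/88746 ≈ 1.1268e-5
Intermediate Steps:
L(s, j) = j*(5 + j)
Q = -18 (Q = -54 + 4*(5 + 4) = -54 + 4*9 = -54 + 36 = -18)
r(Z) = -58 (r(Z) = -40 - 18 = -58)
1/(r(1/(-39 + 76)) + 298²) = 1/(-58 + 298²) = 1/(-58 + 88804) = 1/88746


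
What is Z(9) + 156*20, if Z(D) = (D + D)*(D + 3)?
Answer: 3336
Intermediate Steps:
Z(D) = 2*D*(3 + D) (Z(D) = (2*D)*(3 + D) = 2*D*(3 + D))
Z(9) + 156*20 = 2*9*(3 + 9) + 156*20 = 2*9*12 + 3120 = 216 + 3120 = 3336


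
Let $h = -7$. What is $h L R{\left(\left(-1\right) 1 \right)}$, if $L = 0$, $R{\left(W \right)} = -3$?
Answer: $0$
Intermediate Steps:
$h L R{\left(\left(-1\right) 1 \right)} = \left(-7\right) 0 \left(-3\right) = 0 \left(-3\right) = 0$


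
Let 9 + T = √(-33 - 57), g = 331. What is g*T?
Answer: -2979 + 993*I*√10 ≈ -2979.0 + 3140.1*I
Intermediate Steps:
T = -9 + 3*I*√10 (T = -9 + √(-33 - 57) = -9 + √(-90) = -9 + 3*I*√10 ≈ -9.0 + 9.4868*I)
g*T = 331*(-9 + 3*I*√10) = -2979 + 993*I*√10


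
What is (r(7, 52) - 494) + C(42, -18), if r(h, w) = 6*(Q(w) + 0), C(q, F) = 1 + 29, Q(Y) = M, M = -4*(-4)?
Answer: -368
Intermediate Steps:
M = 16
Q(Y) = 16
C(q, F) = 30
r(h, w) = 96 (r(h, w) = 6*(16 + 0) = 6*16 = 96)
(r(7, 52) - 494) + C(42, -18) = (96 - 494) + 30 = -398 + 30 = -368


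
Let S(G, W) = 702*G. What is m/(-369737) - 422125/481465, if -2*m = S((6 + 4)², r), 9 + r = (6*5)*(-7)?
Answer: -27835161925/35603084941 ≈ -0.78182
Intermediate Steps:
r = -219 (r = -9 + (6*5)*(-7) = -9 + 30*(-7) = -9 - 210 = -219)
m = -35100 (m = -351*(6 + 4)² = -351*10² = -351*100 = -½*70200 = -35100)
m/(-369737) - 422125/481465 = -35100/(-369737) - 422125/481465 = -35100*(-1/369737) - 422125*1/481465 = 35100/369737 - 84425/96293 = -27835161925/35603084941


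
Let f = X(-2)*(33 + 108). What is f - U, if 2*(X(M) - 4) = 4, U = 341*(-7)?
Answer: 3233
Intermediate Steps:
U = -2387
X(M) = 6 (X(M) = 4 + (½)*4 = 4 + 2 = 6)
f = 846 (f = 6*(33 + 108) = 6*141 = 846)
f - U = 846 - 1*(-2387) = 846 + 2387 = 3233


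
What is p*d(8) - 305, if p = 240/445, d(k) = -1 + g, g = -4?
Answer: -27385/89 ≈ -307.70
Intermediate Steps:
d(k) = -5 (d(k) = -1 - 4 = -5)
p = 48/89 (p = 240*(1/445) = 48/89 ≈ 0.53933)
p*d(8) - 305 = (48/89)*(-5) - 305 = -240/89 - 305 = -27385/89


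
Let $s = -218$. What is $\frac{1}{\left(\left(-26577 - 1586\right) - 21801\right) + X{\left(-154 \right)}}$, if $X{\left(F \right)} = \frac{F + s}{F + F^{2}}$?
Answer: $- \frac{3927}{196208690} \approx -2.0014 \cdot 10^{-5}$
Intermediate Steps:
$X{\left(F \right)} = \frac{-218 + F}{F + F^{2}}$ ($X{\left(F \right)} = \frac{F - 218}{F + F^{2}} = \frac{-218 + F}{F + F^{2}}$)
$\frac{1}{\left(\left(-26577 - 1586\right) - 21801\right) + X{\left(-154 \right)}} = \frac{1}{\left(\left(-26577 - 1586\right) - 21801\right) + \frac{-218 - 154}{\left(-154\right) \left(1 - 154\right)}} = \frac{1}{\left(-28163 - 21801\right) - \frac{1}{154} \frac{1}{-153} \left(-372\right)} = \frac{1}{-49964 - \left(- \frac{1}{23562}\right) \left(-372\right)} = \frac{1}{-49964 - \frac{62}{3927}} = \frac{1}{- \frac{196208690}{3927}} = - \frac{3927}{196208690}$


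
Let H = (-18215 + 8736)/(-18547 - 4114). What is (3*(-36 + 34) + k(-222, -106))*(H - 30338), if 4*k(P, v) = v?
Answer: 44686196035/45322 ≈ 9.8597e+5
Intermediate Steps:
k(P, v) = v/4
H = 9479/22661 (H = -9479/(-22661) = -9479*(-1/22661) = 9479/22661 ≈ 0.41830)
(3*(-36 + 34) + k(-222, -106))*(H - 30338) = (3*(-36 + 34) + (¼)*(-106))*(9479/22661 - 30338) = (3*(-2) - 53/2)*(-687479939/22661) = (-6 - 53/2)*(-687479939/22661) = -65/2*(-687479939/22661) = 44686196035/45322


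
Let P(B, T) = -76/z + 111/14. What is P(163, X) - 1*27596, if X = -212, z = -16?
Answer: -772333/28 ≈ -27583.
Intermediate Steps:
P(B, T) = 355/28 (P(B, T) = -76/(-16) + 111/14 = -76*(-1/16) + 111*(1/14) = 19/4 + 111/14 = 355/28)
P(163, X) - 1*27596 = 355/28 - 1*27596 = 355/28 - 27596 = -772333/28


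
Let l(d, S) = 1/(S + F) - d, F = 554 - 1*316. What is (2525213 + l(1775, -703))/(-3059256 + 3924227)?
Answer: 1173398669/402211515 ≈ 2.9174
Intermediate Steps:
F = 238 (F = 554 - 316 = 238)
l(d, S) = 1/(238 + S) - d (l(d, S) = 1/(S + 238) - d = 1/(238 + S) - d)
(2525213 + l(1775, -703))/(-3059256 + 3924227) = (2525213 + (1 - 238*1775 - 1*(-703)*1775)/(238 - 703))/(-3059256 + 3924227) = (2525213 + (1 - 422450 + 1247825)/(-465))/864971 = (2525213 - 1/465*825376)*(1/864971) = (2525213 - 825376/465)*(1/864971) = (1173398669/465)*(1/864971) = 1173398669/402211515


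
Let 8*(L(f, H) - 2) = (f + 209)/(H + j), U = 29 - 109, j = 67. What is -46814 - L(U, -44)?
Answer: -8614273/184 ≈ -46817.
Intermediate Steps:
U = -80
L(f, H) = 2 + (209 + f)/(8*(67 + H)) (L(f, H) = 2 + ((f + 209)/(H + 67))/8 = 2 + ((209 + f)/(67 + H))/8 = 2 + (209 + f)/(8*(67 + H)))
-46814 - L(U, -44) = -46814 - (1281 - 80 + 16*(-44))/(8*(67 - 44)) = -46814 - (1281 - 80 - 704)/(8*23) = -46814 - 497/(8*23) = -46814 - 1*497/184 = -46814 - 497/184 = -8614273/184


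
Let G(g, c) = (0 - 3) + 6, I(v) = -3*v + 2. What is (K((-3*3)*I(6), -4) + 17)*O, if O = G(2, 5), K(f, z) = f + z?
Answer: 471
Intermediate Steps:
I(v) = 2 - 3*v
G(g, c) = 3 (G(g, c) = -3 + 6 = 3)
O = 3
(K((-3*3)*I(6), -4) + 17)*O = (((-3*3)*(2 - 3*6) - 4) + 17)*3 = ((-9*(2 - 18) - 4) + 17)*3 = ((-9*(-16) - 4) + 17)*3 = ((144 - 4) + 17)*3 = (140 + 17)*3 = 157*3 = 471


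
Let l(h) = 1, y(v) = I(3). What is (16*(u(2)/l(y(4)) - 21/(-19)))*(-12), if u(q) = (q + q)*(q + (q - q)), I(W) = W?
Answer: -33216/19 ≈ -1748.2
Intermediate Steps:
y(v) = 3
u(q) = 2*q**2 (u(q) = (2*q)*(q + 0) = (2*q)*q = 2*q**2)
(16*(u(2)/l(y(4)) - 21/(-19)))*(-12) = (16*((2*2**2)/1 - 21/(-19)))*(-12) = (16*((2*4)*1 - 21*(-1/19)))*(-12) = (16*(8*1 + 21/19))*(-12) = (16*(8 + 21/19))*(-12) = (16*(173/19))*(-12) = (2768/19)*(-12) = -33216/19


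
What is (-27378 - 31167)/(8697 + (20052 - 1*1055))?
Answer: -58545/27694 ≈ -2.1140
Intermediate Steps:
(-27378 - 31167)/(8697 + (20052 - 1*1055)) = -58545/(8697 + (20052 - 1055)) = -58545/(8697 + 18997) = -58545/27694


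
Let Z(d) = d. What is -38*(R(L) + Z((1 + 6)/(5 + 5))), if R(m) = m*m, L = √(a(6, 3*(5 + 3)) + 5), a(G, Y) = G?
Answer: -2223/5 ≈ -444.60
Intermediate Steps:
L = √11 (L = √(6 + 5) = √11 ≈ 3.3166)
R(m) = m²
-38*(R(L) + Z((1 + 6)/(5 + 5))) = -38*((√11)² + (1 + 6)/(5 + 5)) = -38*(11 + 7/10) = -38*117/10 = -2223/5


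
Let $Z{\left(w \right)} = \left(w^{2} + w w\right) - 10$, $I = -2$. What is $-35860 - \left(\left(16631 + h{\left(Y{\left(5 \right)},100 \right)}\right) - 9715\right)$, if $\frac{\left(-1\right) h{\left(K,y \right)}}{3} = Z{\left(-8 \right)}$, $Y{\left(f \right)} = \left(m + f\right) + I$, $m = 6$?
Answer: $-42422$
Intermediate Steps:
$Y{\left(f \right)} = 4 + f$ ($Y{\left(f \right)} = \left(6 + f\right) - 2 = 4 + f$)
$Z{\left(w \right)} = -10 + 2 w^{2}$ ($Z{\left(w \right)} = \left(w^{2} + w^{2}\right) - 10 = 2 w^{2} - 10 = -10 + 2 w^{2}$)
$h{\left(K,y \right)} = -354$ ($h{\left(K,y \right)} = - 3 \left(-10 + 2 \left(-8\right)^{2}\right) = - 3 \left(-10 + 2 \cdot 64\right) = - 3 \left(-10 + 128\right) = \left(-3\right) 118 = -354$)
$-35860 - \left(\left(16631 + h{\left(Y{\left(5 \right)},100 \right)}\right) - 9715\right) = -35860 - \left(\left(16631 - 354\right) - 9715\right) = -35860 - \left(16277 - 9715\right) = -35860 - 6562 = -42422$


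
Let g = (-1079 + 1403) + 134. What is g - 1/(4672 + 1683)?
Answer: 2910589/6355 ≈ 458.00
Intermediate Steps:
g = 458 (g = 324 + 134 = 458)
g - 1/(4672 + 1683) = 458 - 1/(4672 + 1683) = 458 - 1/6355 = 2910589/6355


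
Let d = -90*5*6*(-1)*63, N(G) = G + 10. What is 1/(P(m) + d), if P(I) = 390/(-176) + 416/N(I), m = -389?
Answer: 33352/5673064687 ≈ 5.8790e-6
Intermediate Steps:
N(G) = 10 + G
P(I) = -195/88 + 416/(10 + I) (P(I) = 390/(-176) + 416/(10 + I) = 390*(-1/176) + 416/(10 + I) = -195/88 + 416/(10 + I))
d = 170100 (d = -2700*(-1)*63 = -90*(-30)*63 = 2700*63 = 170100)
1/(P(m) + d) = 1/(13*(2666 - 15*(-389))/(88*(10 - 389)) + 170100) = 1/((13/88)*(2666 + 5835)/(-379) + 170100) = 1/((13/88)*(-1/379)*8501 + 170100) = 1/(-110513/33352 + 170100) = 1/(5673064687/33352) = 33352/5673064687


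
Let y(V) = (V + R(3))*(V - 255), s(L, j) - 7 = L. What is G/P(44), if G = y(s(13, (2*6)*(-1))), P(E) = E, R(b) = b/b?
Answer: -4935/44 ≈ -112.16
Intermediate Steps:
s(L, j) = 7 + L
R(b) = 1
y(V) = (1 + V)*(-255 + V) (y(V) = (V + 1)*(V - 255) = (1 + V)*(-255 + V))
G = -4935 (G = -255 + (7 + 13)² - 254*(7 + 13) = -255 + 20² - 254*20 = -255 + 400 - 5080 = -4935)
G/P(44) = -4935/44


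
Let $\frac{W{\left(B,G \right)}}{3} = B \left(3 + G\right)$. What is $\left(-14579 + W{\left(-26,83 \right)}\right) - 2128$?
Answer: $-23415$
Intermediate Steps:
$W{\left(B,G \right)} = 3 B \left(3 + G\right)$
$\left(-14579 + W{\left(-26,83 \right)}\right) - 2128 = \left(-14579 + 3 \left(-26\right) \left(3 + 83\right)\right) - 2128 = \left(-14579 + 3 \left(-26\right) 86\right) - 2128 = \left(-14579 - 6708\right) - 2128 = -21287 - 2128 = -23415$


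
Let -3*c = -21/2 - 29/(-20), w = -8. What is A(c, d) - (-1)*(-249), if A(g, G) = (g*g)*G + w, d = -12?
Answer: -109861/300 ≈ -366.20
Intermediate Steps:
c = 181/60 (c = -(-21/2 - 29/(-20))/3 = -(-21*1/2 - 29*(-1/20))/3 = -(-21/2 + 29/20)/3 = -1/3*(-181/20) = 181/60 ≈ 3.0167)
A(g, G) = -8 + G*g**2 (A(g, G) = (g*g)*G - 8 = g**2*G - 8 = G*g**2 - 8 = -8 + G*g**2)
A(c, d) - (-1)*(-249) = (-8 - 12*(181/60)**2) - (-1)*(-249) = (-8 - 12*32761/3600) - 1*249 = (-8 - 32761/300) - 249 = -35161/300 - 249 = -109861/300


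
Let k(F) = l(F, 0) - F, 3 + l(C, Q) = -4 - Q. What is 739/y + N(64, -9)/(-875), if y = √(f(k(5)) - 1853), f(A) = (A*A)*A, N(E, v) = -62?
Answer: 62/875 - 739*I*√3581/3581 ≈ 0.070857 - 12.349*I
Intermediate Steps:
l(C, Q) = -7 - Q (l(C, Q) = -3 + (-4 - Q) = -7 - Q)
k(F) = -7 - F (k(F) = (-7 - 1*0) - F = (-7 + 0) - F = -7 - F)
f(A) = A³ (f(A) = A²*A = A³)
y = I*√3581 (y = √((-7 - 1*5)³ - 1853) = √((-7 - 5)³ - 1853) = √((-12)³ - 1853) = √(-1728 - 1853) = √(-3581) = I*√3581 ≈ 59.841*I)
739/y + N(64, -9)/(-875) = 739/((I*√3581)) - 62/(-875) = 739*(-I*√3581/3581) - 62*(-1/875) = -739*I*√3581/3581 + 62/875 = 62/875 - 739*I*√3581/3581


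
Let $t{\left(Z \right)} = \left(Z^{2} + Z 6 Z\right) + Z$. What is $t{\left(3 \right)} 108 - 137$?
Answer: $6991$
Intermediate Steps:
$t{\left(Z \right)} = Z + 7 Z^{2}$ ($t{\left(Z \right)} = \left(Z^{2} + 6 Z Z\right) + Z = \left(Z^{2} + 6 Z^{2}\right) + Z = 7 Z^{2} + Z = Z + 7 Z^{2}$)
$t{\left(3 \right)} 108 - 137 = 3 \left(1 + 7 \cdot 3\right) 108 - 137 = 3 \left(1 + 21\right) 108 - 137 = 3 \cdot 22 \cdot 108 - 137 = 66 \cdot 108 - 137 = 7128 - 137 = 6991$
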